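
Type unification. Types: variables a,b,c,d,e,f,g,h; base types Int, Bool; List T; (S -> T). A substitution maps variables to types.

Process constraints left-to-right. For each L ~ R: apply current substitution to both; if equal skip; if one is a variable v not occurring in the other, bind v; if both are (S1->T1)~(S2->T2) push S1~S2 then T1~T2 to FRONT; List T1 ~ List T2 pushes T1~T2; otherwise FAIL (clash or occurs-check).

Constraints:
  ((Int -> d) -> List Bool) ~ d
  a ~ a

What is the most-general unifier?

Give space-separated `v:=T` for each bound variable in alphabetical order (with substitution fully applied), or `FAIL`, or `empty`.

Answer: FAIL

Derivation:
step 1: unify ((Int -> d) -> List Bool) ~ d  [subst: {-} | 1 pending]
  occurs-check fail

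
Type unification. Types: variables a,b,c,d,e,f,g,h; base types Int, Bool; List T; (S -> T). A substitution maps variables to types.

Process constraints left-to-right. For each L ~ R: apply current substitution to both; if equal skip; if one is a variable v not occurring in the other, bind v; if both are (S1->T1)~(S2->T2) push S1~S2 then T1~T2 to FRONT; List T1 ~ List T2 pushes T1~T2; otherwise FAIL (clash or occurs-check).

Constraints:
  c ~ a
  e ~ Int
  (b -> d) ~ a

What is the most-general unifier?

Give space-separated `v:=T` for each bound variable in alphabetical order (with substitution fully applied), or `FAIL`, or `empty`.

Answer: a:=(b -> d) c:=(b -> d) e:=Int

Derivation:
step 1: unify c ~ a  [subst: {-} | 2 pending]
  bind c := a
step 2: unify e ~ Int  [subst: {c:=a} | 1 pending]
  bind e := Int
step 3: unify (b -> d) ~ a  [subst: {c:=a, e:=Int} | 0 pending]
  bind a := (b -> d)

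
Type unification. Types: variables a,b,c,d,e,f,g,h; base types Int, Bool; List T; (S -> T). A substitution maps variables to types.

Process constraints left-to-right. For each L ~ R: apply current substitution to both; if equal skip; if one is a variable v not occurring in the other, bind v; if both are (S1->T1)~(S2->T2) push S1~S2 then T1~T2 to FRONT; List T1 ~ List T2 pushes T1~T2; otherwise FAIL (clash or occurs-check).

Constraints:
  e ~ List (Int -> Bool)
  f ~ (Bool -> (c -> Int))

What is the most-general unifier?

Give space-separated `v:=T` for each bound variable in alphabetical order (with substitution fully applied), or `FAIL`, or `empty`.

Answer: e:=List (Int -> Bool) f:=(Bool -> (c -> Int))

Derivation:
step 1: unify e ~ List (Int -> Bool)  [subst: {-} | 1 pending]
  bind e := List (Int -> Bool)
step 2: unify f ~ (Bool -> (c -> Int))  [subst: {e:=List (Int -> Bool)} | 0 pending]
  bind f := (Bool -> (c -> Int))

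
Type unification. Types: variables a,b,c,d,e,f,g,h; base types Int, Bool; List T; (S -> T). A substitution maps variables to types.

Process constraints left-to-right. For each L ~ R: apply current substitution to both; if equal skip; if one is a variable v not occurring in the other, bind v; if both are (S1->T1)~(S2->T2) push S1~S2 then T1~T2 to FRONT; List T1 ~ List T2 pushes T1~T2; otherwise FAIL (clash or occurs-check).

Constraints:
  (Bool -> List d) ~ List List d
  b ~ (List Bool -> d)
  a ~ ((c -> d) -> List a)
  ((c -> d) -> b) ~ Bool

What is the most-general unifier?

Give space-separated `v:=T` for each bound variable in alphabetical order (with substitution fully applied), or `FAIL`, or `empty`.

Answer: FAIL

Derivation:
step 1: unify (Bool -> List d) ~ List List d  [subst: {-} | 3 pending]
  clash: (Bool -> List d) vs List List d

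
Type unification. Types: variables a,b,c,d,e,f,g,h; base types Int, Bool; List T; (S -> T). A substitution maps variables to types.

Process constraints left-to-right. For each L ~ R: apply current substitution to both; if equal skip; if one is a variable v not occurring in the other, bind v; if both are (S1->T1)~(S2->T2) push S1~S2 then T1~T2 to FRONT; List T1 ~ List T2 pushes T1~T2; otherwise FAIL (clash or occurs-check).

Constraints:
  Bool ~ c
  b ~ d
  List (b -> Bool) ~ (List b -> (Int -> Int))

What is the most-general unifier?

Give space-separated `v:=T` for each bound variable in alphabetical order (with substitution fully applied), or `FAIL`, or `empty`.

Answer: FAIL

Derivation:
step 1: unify Bool ~ c  [subst: {-} | 2 pending]
  bind c := Bool
step 2: unify b ~ d  [subst: {c:=Bool} | 1 pending]
  bind b := d
step 3: unify List (d -> Bool) ~ (List d -> (Int -> Int))  [subst: {c:=Bool, b:=d} | 0 pending]
  clash: List (d -> Bool) vs (List d -> (Int -> Int))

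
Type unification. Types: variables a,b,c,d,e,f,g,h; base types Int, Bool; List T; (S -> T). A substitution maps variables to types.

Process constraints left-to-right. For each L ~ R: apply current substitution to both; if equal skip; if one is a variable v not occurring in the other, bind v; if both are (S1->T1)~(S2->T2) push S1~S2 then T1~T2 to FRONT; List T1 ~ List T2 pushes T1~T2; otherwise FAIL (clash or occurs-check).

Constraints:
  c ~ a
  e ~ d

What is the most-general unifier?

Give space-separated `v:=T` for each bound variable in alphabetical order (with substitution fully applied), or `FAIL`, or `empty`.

step 1: unify c ~ a  [subst: {-} | 1 pending]
  bind c := a
step 2: unify e ~ d  [subst: {c:=a} | 0 pending]
  bind e := d

Answer: c:=a e:=d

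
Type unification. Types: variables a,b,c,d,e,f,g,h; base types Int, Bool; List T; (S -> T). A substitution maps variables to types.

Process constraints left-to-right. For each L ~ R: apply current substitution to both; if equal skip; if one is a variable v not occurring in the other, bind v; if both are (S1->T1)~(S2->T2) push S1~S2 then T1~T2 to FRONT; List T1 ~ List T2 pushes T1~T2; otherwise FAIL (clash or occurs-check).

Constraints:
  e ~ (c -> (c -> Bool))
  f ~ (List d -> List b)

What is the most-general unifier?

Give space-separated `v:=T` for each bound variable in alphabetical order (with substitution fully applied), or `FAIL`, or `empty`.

Answer: e:=(c -> (c -> Bool)) f:=(List d -> List b)

Derivation:
step 1: unify e ~ (c -> (c -> Bool))  [subst: {-} | 1 pending]
  bind e := (c -> (c -> Bool))
step 2: unify f ~ (List d -> List b)  [subst: {e:=(c -> (c -> Bool))} | 0 pending]
  bind f := (List d -> List b)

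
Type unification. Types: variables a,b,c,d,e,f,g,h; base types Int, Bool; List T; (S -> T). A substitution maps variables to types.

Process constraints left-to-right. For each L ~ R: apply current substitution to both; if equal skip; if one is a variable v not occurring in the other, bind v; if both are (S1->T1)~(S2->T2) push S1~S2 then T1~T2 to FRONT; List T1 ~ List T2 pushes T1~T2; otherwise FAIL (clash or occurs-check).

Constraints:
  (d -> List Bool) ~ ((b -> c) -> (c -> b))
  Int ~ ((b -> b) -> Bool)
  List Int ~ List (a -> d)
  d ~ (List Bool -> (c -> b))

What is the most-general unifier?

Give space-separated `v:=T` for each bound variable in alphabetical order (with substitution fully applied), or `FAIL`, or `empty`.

Answer: FAIL

Derivation:
step 1: unify (d -> List Bool) ~ ((b -> c) -> (c -> b))  [subst: {-} | 3 pending]
  -> decompose arrow: push d~(b -> c), List Bool~(c -> b)
step 2: unify d ~ (b -> c)  [subst: {-} | 4 pending]
  bind d := (b -> c)
step 3: unify List Bool ~ (c -> b)  [subst: {d:=(b -> c)} | 3 pending]
  clash: List Bool vs (c -> b)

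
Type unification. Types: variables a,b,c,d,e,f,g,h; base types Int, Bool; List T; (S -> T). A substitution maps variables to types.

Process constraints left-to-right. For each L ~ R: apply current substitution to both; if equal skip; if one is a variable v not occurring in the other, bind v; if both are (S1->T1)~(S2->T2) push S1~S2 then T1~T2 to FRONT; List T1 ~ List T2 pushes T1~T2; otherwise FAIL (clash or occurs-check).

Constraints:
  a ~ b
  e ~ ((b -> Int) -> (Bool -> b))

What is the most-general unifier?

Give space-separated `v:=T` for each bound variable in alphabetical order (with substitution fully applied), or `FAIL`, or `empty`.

step 1: unify a ~ b  [subst: {-} | 1 pending]
  bind a := b
step 2: unify e ~ ((b -> Int) -> (Bool -> b))  [subst: {a:=b} | 0 pending]
  bind e := ((b -> Int) -> (Bool -> b))

Answer: a:=b e:=((b -> Int) -> (Bool -> b))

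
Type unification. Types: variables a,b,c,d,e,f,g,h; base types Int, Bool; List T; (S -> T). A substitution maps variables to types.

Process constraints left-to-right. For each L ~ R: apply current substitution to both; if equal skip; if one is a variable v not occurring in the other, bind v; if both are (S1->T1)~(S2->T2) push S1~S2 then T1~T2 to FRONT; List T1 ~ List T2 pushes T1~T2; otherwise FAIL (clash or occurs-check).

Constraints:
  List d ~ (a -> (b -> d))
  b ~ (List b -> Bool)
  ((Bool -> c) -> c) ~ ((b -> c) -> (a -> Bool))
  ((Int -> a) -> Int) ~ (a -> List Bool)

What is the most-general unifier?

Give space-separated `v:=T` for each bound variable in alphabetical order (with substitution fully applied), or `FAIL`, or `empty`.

Answer: FAIL

Derivation:
step 1: unify List d ~ (a -> (b -> d))  [subst: {-} | 3 pending]
  clash: List d vs (a -> (b -> d))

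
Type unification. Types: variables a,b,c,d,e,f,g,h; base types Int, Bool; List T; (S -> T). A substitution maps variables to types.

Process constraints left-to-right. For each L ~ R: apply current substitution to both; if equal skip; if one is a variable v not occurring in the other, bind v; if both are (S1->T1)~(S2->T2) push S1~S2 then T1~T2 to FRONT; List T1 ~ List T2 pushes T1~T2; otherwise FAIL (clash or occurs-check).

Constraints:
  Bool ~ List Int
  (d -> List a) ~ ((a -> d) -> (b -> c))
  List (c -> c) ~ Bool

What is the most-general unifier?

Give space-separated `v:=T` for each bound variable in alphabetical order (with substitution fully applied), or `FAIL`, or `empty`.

step 1: unify Bool ~ List Int  [subst: {-} | 2 pending]
  clash: Bool vs List Int

Answer: FAIL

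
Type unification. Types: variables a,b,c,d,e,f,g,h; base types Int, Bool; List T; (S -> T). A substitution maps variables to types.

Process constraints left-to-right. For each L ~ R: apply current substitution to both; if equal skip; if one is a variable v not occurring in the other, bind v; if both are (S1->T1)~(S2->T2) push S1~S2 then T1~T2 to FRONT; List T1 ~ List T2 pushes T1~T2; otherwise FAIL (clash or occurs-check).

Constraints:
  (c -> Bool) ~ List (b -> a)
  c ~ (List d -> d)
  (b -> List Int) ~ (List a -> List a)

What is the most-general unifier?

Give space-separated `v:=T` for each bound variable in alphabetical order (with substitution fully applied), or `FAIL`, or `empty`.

Answer: FAIL

Derivation:
step 1: unify (c -> Bool) ~ List (b -> a)  [subst: {-} | 2 pending]
  clash: (c -> Bool) vs List (b -> a)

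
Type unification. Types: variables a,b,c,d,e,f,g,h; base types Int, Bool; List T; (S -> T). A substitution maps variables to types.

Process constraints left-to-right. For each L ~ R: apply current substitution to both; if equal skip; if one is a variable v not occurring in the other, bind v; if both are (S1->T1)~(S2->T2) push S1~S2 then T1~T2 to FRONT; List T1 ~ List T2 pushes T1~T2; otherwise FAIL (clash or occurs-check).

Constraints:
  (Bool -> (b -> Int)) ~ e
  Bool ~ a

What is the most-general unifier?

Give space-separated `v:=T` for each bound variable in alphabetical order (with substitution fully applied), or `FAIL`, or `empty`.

Answer: a:=Bool e:=(Bool -> (b -> Int))

Derivation:
step 1: unify (Bool -> (b -> Int)) ~ e  [subst: {-} | 1 pending]
  bind e := (Bool -> (b -> Int))
step 2: unify Bool ~ a  [subst: {e:=(Bool -> (b -> Int))} | 0 pending]
  bind a := Bool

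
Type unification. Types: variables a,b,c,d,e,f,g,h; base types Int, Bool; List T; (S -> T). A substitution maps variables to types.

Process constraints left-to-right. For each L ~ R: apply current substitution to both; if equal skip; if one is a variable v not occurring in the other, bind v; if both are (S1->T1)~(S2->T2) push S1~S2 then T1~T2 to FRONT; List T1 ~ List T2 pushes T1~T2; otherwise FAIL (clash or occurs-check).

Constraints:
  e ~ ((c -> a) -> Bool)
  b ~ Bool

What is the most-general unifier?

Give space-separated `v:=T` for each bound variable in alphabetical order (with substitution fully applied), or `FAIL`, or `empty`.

Answer: b:=Bool e:=((c -> a) -> Bool)

Derivation:
step 1: unify e ~ ((c -> a) -> Bool)  [subst: {-} | 1 pending]
  bind e := ((c -> a) -> Bool)
step 2: unify b ~ Bool  [subst: {e:=((c -> a) -> Bool)} | 0 pending]
  bind b := Bool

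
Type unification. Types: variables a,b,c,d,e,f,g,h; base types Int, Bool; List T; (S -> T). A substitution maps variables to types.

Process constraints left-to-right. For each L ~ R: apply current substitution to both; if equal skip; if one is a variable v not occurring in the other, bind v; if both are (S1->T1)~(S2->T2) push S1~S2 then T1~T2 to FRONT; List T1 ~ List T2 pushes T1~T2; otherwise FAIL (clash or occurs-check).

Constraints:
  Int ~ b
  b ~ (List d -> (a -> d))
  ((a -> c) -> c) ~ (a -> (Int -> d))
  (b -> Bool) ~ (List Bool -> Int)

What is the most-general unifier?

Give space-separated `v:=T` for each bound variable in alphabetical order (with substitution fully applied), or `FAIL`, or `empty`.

Answer: FAIL

Derivation:
step 1: unify Int ~ b  [subst: {-} | 3 pending]
  bind b := Int
step 2: unify Int ~ (List d -> (a -> d))  [subst: {b:=Int} | 2 pending]
  clash: Int vs (List d -> (a -> d))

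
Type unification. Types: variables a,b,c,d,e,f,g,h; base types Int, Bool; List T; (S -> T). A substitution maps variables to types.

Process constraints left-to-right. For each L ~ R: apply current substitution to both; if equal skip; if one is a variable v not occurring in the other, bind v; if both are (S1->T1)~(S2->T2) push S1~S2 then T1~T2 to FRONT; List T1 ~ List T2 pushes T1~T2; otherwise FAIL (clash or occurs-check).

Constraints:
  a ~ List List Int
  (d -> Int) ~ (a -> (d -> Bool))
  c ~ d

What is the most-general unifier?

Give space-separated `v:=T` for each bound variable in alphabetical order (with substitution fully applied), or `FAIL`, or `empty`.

Answer: FAIL

Derivation:
step 1: unify a ~ List List Int  [subst: {-} | 2 pending]
  bind a := List List Int
step 2: unify (d -> Int) ~ (List List Int -> (d -> Bool))  [subst: {a:=List List Int} | 1 pending]
  -> decompose arrow: push d~List List Int, Int~(d -> Bool)
step 3: unify d ~ List List Int  [subst: {a:=List List Int} | 2 pending]
  bind d := List List Int
step 4: unify Int ~ (List List Int -> Bool)  [subst: {a:=List List Int, d:=List List Int} | 1 pending]
  clash: Int vs (List List Int -> Bool)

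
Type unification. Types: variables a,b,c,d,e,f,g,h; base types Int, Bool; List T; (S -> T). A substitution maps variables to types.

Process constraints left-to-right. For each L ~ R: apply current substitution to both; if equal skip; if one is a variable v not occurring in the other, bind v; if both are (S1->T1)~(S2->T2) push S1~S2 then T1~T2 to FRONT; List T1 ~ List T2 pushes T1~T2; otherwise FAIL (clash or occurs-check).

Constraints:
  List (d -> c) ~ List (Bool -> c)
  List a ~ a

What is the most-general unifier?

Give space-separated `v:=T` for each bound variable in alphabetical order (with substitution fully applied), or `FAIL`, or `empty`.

Answer: FAIL

Derivation:
step 1: unify List (d -> c) ~ List (Bool -> c)  [subst: {-} | 1 pending]
  -> decompose List: push (d -> c)~(Bool -> c)
step 2: unify (d -> c) ~ (Bool -> c)  [subst: {-} | 1 pending]
  -> decompose arrow: push d~Bool, c~c
step 3: unify d ~ Bool  [subst: {-} | 2 pending]
  bind d := Bool
step 4: unify c ~ c  [subst: {d:=Bool} | 1 pending]
  -> identical, skip
step 5: unify List a ~ a  [subst: {d:=Bool} | 0 pending]
  occurs-check fail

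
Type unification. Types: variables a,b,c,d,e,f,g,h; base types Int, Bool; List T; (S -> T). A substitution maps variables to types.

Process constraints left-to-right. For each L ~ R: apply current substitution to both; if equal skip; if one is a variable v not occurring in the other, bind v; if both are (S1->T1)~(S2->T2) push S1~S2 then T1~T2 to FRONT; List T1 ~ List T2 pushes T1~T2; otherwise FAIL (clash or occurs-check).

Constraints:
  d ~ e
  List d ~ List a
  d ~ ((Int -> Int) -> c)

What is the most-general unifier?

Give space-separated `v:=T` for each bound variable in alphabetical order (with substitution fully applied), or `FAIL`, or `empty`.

Answer: a:=((Int -> Int) -> c) d:=((Int -> Int) -> c) e:=((Int -> Int) -> c)

Derivation:
step 1: unify d ~ e  [subst: {-} | 2 pending]
  bind d := e
step 2: unify List e ~ List a  [subst: {d:=e} | 1 pending]
  -> decompose List: push e~a
step 3: unify e ~ a  [subst: {d:=e} | 1 pending]
  bind e := a
step 4: unify a ~ ((Int -> Int) -> c)  [subst: {d:=e, e:=a} | 0 pending]
  bind a := ((Int -> Int) -> c)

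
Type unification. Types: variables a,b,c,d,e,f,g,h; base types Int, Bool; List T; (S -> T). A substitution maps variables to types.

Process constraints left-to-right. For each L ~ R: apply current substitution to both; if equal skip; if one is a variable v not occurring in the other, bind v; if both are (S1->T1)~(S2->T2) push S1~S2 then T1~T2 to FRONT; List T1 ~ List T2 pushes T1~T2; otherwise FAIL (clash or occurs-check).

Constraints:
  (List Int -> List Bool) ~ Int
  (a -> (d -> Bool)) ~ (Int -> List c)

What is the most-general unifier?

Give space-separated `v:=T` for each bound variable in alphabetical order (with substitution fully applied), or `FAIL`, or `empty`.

Answer: FAIL

Derivation:
step 1: unify (List Int -> List Bool) ~ Int  [subst: {-} | 1 pending]
  clash: (List Int -> List Bool) vs Int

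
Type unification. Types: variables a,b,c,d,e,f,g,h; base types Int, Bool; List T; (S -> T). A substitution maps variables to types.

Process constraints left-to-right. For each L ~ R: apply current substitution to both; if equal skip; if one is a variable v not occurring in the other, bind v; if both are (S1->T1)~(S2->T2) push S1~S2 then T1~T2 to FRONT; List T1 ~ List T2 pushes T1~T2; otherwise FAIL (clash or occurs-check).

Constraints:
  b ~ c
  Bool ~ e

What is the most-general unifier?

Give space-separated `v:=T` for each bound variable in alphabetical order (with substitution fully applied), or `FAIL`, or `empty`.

Answer: b:=c e:=Bool

Derivation:
step 1: unify b ~ c  [subst: {-} | 1 pending]
  bind b := c
step 2: unify Bool ~ e  [subst: {b:=c} | 0 pending]
  bind e := Bool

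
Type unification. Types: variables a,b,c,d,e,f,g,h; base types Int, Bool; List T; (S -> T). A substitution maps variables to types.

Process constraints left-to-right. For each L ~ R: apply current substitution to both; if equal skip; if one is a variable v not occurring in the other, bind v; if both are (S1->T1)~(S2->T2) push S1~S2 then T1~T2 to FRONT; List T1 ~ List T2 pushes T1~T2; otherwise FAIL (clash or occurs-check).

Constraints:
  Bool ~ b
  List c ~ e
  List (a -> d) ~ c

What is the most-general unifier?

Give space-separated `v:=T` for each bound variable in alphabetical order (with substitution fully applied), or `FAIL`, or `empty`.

step 1: unify Bool ~ b  [subst: {-} | 2 pending]
  bind b := Bool
step 2: unify List c ~ e  [subst: {b:=Bool} | 1 pending]
  bind e := List c
step 3: unify List (a -> d) ~ c  [subst: {b:=Bool, e:=List c} | 0 pending]
  bind c := List (a -> d)

Answer: b:=Bool c:=List (a -> d) e:=List List (a -> d)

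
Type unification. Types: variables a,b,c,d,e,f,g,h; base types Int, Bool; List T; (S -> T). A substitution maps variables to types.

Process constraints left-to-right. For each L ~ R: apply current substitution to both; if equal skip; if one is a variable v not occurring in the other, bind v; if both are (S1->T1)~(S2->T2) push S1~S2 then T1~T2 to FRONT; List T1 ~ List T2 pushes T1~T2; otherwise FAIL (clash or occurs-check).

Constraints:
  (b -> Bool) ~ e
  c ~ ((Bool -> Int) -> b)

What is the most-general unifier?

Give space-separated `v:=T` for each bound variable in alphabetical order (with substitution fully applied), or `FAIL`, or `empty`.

Answer: c:=((Bool -> Int) -> b) e:=(b -> Bool)

Derivation:
step 1: unify (b -> Bool) ~ e  [subst: {-} | 1 pending]
  bind e := (b -> Bool)
step 2: unify c ~ ((Bool -> Int) -> b)  [subst: {e:=(b -> Bool)} | 0 pending]
  bind c := ((Bool -> Int) -> b)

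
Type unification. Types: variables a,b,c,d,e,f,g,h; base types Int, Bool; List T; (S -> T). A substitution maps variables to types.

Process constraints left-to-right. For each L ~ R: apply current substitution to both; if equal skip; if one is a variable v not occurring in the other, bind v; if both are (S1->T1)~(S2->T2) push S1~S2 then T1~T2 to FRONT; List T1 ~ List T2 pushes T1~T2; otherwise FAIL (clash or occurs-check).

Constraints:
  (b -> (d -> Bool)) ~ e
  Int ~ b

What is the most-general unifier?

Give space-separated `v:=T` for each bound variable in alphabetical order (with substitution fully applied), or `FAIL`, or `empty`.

step 1: unify (b -> (d -> Bool)) ~ e  [subst: {-} | 1 pending]
  bind e := (b -> (d -> Bool))
step 2: unify Int ~ b  [subst: {e:=(b -> (d -> Bool))} | 0 pending]
  bind b := Int

Answer: b:=Int e:=(Int -> (d -> Bool))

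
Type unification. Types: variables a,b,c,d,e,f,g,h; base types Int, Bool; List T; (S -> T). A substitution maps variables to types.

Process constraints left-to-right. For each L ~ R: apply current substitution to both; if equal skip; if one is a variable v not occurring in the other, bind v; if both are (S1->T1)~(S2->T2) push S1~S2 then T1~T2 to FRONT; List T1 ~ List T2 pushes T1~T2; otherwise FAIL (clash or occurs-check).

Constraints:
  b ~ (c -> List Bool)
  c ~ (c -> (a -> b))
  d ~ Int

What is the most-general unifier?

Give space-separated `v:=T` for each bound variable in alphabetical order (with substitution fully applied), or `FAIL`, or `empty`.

step 1: unify b ~ (c -> List Bool)  [subst: {-} | 2 pending]
  bind b := (c -> List Bool)
step 2: unify c ~ (c -> (a -> (c -> List Bool)))  [subst: {b:=(c -> List Bool)} | 1 pending]
  occurs-check fail: c in (c -> (a -> (c -> List Bool)))

Answer: FAIL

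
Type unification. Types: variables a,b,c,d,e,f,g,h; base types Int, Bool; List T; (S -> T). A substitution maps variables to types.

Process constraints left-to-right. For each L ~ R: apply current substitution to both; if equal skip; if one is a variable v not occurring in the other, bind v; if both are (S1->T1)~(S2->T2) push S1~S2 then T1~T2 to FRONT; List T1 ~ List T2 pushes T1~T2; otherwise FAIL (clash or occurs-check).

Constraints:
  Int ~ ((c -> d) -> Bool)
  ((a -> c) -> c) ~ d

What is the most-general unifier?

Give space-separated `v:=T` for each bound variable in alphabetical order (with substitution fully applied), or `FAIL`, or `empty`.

step 1: unify Int ~ ((c -> d) -> Bool)  [subst: {-} | 1 pending]
  clash: Int vs ((c -> d) -> Bool)

Answer: FAIL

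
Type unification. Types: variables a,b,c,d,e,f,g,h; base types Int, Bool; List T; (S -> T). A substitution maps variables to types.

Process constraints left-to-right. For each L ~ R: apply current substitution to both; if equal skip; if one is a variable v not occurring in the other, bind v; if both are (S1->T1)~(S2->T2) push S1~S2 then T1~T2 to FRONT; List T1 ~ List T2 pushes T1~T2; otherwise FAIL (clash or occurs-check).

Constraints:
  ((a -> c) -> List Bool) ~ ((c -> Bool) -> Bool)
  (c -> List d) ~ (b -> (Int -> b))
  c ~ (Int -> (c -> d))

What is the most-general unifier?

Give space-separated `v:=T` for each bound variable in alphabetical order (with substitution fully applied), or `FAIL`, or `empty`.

step 1: unify ((a -> c) -> List Bool) ~ ((c -> Bool) -> Bool)  [subst: {-} | 2 pending]
  -> decompose arrow: push (a -> c)~(c -> Bool), List Bool~Bool
step 2: unify (a -> c) ~ (c -> Bool)  [subst: {-} | 3 pending]
  -> decompose arrow: push a~c, c~Bool
step 3: unify a ~ c  [subst: {-} | 4 pending]
  bind a := c
step 4: unify c ~ Bool  [subst: {a:=c} | 3 pending]
  bind c := Bool
step 5: unify List Bool ~ Bool  [subst: {a:=c, c:=Bool} | 2 pending]
  clash: List Bool vs Bool

Answer: FAIL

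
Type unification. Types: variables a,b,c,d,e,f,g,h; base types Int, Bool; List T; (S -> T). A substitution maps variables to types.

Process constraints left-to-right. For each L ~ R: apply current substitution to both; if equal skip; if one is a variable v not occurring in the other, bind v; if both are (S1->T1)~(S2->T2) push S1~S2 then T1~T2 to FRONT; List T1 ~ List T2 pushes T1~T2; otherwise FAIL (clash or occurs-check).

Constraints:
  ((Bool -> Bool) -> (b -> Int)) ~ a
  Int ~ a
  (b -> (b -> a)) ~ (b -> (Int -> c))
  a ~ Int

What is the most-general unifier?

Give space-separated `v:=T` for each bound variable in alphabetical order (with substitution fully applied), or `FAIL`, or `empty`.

step 1: unify ((Bool -> Bool) -> (b -> Int)) ~ a  [subst: {-} | 3 pending]
  bind a := ((Bool -> Bool) -> (b -> Int))
step 2: unify Int ~ ((Bool -> Bool) -> (b -> Int))  [subst: {a:=((Bool -> Bool) -> (b -> Int))} | 2 pending]
  clash: Int vs ((Bool -> Bool) -> (b -> Int))

Answer: FAIL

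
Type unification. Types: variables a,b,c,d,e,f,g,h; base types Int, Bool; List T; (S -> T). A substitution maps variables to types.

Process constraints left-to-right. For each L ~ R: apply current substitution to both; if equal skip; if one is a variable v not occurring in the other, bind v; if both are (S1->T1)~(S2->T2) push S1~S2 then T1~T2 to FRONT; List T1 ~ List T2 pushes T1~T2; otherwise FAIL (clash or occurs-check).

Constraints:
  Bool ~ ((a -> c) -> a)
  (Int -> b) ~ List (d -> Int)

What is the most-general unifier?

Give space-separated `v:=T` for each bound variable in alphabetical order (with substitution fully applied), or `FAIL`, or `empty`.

Answer: FAIL

Derivation:
step 1: unify Bool ~ ((a -> c) -> a)  [subst: {-} | 1 pending]
  clash: Bool vs ((a -> c) -> a)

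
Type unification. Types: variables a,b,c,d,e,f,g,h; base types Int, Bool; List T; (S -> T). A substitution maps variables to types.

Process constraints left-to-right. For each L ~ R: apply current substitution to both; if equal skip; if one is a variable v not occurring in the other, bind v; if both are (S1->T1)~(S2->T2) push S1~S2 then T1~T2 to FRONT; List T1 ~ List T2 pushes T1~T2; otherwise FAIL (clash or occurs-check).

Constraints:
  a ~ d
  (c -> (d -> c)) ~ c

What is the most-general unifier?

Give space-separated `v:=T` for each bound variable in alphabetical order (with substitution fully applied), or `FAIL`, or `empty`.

step 1: unify a ~ d  [subst: {-} | 1 pending]
  bind a := d
step 2: unify (c -> (d -> c)) ~ c  [subst: {a:=d} | 0 pending]
  occurs-check fail

Answer: FAIL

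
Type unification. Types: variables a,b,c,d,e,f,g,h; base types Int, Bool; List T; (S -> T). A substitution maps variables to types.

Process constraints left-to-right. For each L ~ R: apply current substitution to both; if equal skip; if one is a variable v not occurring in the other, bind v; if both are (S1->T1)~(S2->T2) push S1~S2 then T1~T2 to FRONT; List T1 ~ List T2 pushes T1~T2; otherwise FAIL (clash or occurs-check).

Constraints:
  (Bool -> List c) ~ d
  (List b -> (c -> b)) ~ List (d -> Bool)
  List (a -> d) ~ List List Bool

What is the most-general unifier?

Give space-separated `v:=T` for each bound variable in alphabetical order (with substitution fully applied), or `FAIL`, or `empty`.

Answer: FAIL

Derivation:
step 1: unify (Bool -> List c) ~ d  [subst: {-} | 2 pending]
  bind d := (Bool -> List c)
step 2: unify (List b -> (c -> b)) ~ List ((Bool -> List c) -> Bool)  [subst: {d:=(Bool -> List c)} | 1 pending]
  clash: (List b -> (c -> b)) vs List ((Bool -> List c) -> Bool)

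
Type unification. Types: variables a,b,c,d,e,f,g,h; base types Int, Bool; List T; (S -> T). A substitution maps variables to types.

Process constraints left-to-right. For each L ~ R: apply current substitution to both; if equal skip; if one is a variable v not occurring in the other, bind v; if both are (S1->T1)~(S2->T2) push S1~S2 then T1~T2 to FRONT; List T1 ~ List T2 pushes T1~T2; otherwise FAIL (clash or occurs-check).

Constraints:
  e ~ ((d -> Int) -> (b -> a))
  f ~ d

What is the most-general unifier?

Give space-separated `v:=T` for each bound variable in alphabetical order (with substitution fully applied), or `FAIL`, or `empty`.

Answer: e:=((d -> Int) -> (b -> a)) f:=d

Derivation:
step 1: unify e ~ ((d -> Int) -> (b -> a))  [subst: {-} | 1 pending]
  bind e := ((d -> Int) -> (b -> a))
step 2: unify f ~ d  [subst: {e:=((d -> Int) -> (b -> a))} | 0 pending]
  bind f := d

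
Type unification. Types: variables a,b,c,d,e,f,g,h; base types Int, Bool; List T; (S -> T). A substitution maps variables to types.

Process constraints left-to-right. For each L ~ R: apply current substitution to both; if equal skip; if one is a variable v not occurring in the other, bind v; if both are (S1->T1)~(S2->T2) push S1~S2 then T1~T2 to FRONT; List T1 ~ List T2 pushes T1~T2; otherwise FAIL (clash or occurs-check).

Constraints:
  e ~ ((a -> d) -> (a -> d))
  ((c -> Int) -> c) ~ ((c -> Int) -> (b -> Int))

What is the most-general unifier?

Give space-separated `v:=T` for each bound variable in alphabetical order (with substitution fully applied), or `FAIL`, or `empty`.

step 1: unify e ~ ((a -> d) -> (a -> d))  [subst: {-} | 1 pending]
  bind e := ((a -> d) -> (a -> d))
step 2: unify ((c -> Int) -> c) ~ ((c -> Int) -> (b -> Int))  [subst: {e:=((a -> d) -> (a -> d))} | 0 pending]
  -> decompose arrow: push (c -> Int)~(c -> Int), c~(b -> Int)
step 3: unify (c -> Int) ~ (c -> Int)  [subst: {e:=((a -> d) -> (a -> d))} | 1 pending]
  -> identical, skip
step 4: unify c ~ (b -> Int)  [subst: {e:=((a -> d) -> (a -> d))} | 0 pending]
  bind c := (b -> Int)

Answer: c:=(b -> Int) e:=((a -> d) -> (a -> d))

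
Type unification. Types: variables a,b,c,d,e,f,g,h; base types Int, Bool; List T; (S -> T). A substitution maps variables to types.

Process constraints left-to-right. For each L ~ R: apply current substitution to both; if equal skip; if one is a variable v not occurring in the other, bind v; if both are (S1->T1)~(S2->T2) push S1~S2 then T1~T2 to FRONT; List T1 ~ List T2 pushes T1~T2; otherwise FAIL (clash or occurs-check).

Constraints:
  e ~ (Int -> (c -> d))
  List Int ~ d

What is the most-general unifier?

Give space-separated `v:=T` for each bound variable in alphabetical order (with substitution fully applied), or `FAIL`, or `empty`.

Answer: d:=List Int e:=(Int -> (c -> List Int))

Derivation:
step 1: unify e ~ (Int -> (c -> d))  [subst: {-} | 1 pending]
  bind e := (Int -> (c -> d))
step 2: unify List Int ~ d  [subst: {e:=(Int -> (c -> d))} | 0 pending]
  bind d := List Int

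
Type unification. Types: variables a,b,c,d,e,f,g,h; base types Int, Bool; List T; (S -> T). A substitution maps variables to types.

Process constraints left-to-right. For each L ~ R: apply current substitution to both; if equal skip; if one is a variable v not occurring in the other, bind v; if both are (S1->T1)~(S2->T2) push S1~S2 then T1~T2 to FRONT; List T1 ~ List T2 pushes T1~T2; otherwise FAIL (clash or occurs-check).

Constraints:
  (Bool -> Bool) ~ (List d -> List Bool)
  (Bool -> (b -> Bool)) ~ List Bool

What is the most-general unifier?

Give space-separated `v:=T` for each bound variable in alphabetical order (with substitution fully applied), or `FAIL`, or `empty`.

Answer: FAIL

Derivation:
step 1: unify (Bool -> Bool) ~ (List d -> List Bool)  [subst: {-} | 1 pending]
  -> decompose arrow: push Bool~List d, Bool~List Bool
step 2: unify Bool ~ List d  [subst: {-} | 2 pending]
  clash: Bool vs List d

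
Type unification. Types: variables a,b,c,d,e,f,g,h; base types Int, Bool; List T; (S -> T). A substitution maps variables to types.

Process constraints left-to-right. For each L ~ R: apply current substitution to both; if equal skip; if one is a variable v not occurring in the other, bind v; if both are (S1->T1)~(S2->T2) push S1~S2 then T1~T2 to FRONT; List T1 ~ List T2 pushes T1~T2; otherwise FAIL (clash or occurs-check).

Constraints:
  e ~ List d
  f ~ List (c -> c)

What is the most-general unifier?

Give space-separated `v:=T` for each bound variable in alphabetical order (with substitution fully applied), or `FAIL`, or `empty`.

Answer: e:=List d f:=List (c -> c)

Derivation:
step 1: unify e ~ List d  [subst: {-} | 1 pending]
  bind e := List d
step 2: unify f ~ List (c -> c)  [subst: {e:=List d} | 0 pending]
  bind f := List (c -> c)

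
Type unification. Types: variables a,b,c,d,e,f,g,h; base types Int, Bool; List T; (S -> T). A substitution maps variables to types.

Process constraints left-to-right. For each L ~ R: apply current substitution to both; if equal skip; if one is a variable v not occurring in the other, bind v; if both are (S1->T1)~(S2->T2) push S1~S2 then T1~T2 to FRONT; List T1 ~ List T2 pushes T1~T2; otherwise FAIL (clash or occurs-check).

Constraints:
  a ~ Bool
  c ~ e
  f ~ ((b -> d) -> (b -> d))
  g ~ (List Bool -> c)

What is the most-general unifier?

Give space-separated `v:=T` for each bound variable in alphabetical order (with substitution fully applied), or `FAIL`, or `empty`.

step 1: unify a ~ Bool  [subst: {-} | 3 pending]
  bind a := Bool
step 2: unify c ~ e  [subst: {a:=Bool} | 2 pending]
  bind c := e
step 3: unify f ~ ((b -> d) -> (b -> d))  [subst: {a:=Bool, c:=e} | 1 pending]
  bind f := ((b -> d) -> (b -> d))
step 4: unify g ~ (List Bool -> e)  [subst: {a:=Bool, c:=e, f:=((b -> d) -> (b -> d))} | 0 pending]
  bind g := (List Bool -> e)

Answer: a:=Bool c:=e f:=((b -> d) -> (b -> d)) g:=(List Bool -> e)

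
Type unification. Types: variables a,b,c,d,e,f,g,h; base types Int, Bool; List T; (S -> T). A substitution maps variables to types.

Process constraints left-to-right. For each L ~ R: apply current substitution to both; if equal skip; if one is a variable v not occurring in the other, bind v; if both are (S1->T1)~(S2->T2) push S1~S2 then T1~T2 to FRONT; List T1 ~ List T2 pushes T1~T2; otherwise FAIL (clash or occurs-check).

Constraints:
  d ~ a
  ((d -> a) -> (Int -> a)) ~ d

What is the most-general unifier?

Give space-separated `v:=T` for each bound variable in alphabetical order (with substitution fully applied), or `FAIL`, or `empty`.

step 1: unify d ~ a  [subst: {-} | 1 pending]
  bind d := a
step 2: unify ((a -> a) -> (Int -> a)) ~ a  [subst: {d:=a} | 0 pending]
  occurs-check fail

Answer: FAIL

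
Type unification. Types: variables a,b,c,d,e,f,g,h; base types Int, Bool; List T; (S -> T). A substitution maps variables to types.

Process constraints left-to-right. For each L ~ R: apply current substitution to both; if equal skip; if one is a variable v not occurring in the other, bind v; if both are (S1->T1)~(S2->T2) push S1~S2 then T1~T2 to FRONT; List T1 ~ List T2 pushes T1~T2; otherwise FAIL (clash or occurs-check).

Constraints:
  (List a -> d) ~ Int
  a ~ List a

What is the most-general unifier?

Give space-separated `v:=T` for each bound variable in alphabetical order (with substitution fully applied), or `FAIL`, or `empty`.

Answer: FAIL

Derivation:
step 1: unify (List a -> d) ~ Int  [subst: {-} | 1 pending]
  clash: (List a -> d) vs Int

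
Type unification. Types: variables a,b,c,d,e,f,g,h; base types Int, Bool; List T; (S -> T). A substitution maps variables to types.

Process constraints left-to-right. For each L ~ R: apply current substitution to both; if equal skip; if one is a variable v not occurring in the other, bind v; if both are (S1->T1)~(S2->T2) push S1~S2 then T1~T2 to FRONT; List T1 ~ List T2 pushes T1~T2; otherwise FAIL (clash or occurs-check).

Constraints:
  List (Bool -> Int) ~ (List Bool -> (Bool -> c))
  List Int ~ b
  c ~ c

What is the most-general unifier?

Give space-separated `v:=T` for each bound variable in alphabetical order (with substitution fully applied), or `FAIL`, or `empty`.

Answer: FAIL

Derivation:
step 1: unify List (Bool -> Int) ~ (List Bool -> (Bool -> c))  [subst: {-} | 2 pending]
  clash: List (Bool -> Int) vs (List Bool -> (Bool -> c))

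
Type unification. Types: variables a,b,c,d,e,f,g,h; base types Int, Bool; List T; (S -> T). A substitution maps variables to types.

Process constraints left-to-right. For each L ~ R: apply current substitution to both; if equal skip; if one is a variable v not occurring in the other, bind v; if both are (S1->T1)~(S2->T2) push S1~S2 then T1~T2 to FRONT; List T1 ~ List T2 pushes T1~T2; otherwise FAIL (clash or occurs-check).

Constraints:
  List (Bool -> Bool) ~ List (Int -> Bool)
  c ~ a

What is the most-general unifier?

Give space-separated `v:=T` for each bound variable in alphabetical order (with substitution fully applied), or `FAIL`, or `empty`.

step 1: unify List (Bool -> Bool) ~ List (Int -> Bool)  [subst: {-} | 1 pending]
  -> decompose List: push (Bool -> Bool)~(Int -> Bool)
step 2: unify (Bool -> Bool) ~ (Int -> Bool)  [subst: {-} | 1 pending]
  -> decompose arrow: push Bool~Int, Bool~Bool
step 3: unify Bool ~ Int  [subst: {-} | 2 pending]
  clash: Bool vs Int

Answer: FAIL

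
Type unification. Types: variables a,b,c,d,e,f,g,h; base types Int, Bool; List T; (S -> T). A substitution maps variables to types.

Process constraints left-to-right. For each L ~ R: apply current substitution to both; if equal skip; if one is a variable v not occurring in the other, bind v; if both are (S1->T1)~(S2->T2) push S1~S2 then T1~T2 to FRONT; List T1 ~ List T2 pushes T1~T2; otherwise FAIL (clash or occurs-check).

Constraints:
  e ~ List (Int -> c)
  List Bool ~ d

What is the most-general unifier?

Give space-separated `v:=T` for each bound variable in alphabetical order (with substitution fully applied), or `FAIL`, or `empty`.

Answer: d:=List Bool e:=List (Int -> c)

Derivation:
step 1: unify e ~ List (Int -> c)  [subst: {-} | 1 pending]
  bind e := List (Int -> c)
step 2: unify List Bool ~ d  [subst: {e:=List (Int -> c)} | 0 pending]
  bind d := List Bool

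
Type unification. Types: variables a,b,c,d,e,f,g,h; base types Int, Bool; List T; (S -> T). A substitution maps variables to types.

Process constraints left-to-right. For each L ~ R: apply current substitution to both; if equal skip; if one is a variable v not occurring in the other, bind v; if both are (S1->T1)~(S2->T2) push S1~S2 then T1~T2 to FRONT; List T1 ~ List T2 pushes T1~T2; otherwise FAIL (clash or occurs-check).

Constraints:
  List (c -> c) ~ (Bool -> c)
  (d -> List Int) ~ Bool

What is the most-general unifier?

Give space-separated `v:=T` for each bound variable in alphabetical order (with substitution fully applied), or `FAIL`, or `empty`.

step 1: unify List (c -> c) ~ (Bool -> c)  [subst: {-} | 1 pending]
  clash: List (c -> c) vs (Bool -> c)

Answer: FAIL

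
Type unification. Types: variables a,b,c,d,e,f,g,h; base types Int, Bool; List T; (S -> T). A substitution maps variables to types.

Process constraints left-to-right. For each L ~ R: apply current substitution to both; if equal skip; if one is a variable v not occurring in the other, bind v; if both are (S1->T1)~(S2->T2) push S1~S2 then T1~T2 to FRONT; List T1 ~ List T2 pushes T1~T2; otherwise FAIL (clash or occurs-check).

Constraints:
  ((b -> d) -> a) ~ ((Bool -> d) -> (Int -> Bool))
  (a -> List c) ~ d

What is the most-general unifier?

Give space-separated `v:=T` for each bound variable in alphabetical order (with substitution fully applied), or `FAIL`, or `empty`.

Answer: a:=(Int -> Bool) b:=Bool d:=((Int -> Bool) -> List c)

Derivation:
step 1: unify ((b -> d) -> a) ~ ((Bool -> d) -> (Int -> Bool))  [subst: {-} | 1 pending]
  -> decompose arrow: push (b -> d)~(Bool -> d), a~(Int -> Bool)
step 2: unify (b -> d) ~ (Bool -> d)  [subst: {-} | 2 pending]
  -> decompose arrow: push b~Bool, d~d
step 3: unify b ~ Bool  [subst: {-} | 3 pending]
  bind b := Bool
step 4: unify d ~ d  [subst: {b:=Bool} | 2 pending]
  -> identical, skip
step 5: unify a ~ (Int -> Bool)  [subst: {b:=Bool} | 1 pending]
  bind a := (Int -> Bool)
step 6: unify ((Int -> Bool) -> List c) ~ d  [subst: {b:=Bool, a:=(Int -> Bool)} | 0 pending]
  bind d := ((Int -> Bool) -> List c)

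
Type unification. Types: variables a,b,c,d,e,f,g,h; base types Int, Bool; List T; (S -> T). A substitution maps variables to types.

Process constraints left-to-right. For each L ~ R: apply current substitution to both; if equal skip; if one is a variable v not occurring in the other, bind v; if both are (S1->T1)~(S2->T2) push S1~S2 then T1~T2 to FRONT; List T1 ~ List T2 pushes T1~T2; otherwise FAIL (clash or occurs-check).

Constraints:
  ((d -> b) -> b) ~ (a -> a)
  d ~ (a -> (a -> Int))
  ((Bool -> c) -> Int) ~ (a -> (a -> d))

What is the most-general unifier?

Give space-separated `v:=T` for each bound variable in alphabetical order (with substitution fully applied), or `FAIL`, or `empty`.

Answer: FAIL

Derivation:
step 1: unify ((d -> b) -> b) ~ (a -> a)  [subst: {-} | 2 pending]
  -> decompose arrow: push (d -> b)~a, b~a
step 2: unify (d -> b) ~ a  [subst: {-} | 3 pending]
  bind a := (d -> b)
step 3: unify b ~ (d -> b)  [subst: {a:=(d -> b)} | 2 pending]
  occurs-check fail: b in (d -> b)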